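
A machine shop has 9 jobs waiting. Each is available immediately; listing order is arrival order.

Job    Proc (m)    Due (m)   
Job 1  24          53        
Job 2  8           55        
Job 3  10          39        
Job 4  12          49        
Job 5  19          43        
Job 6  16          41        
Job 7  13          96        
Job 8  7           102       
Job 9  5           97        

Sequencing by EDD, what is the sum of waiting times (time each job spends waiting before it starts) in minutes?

EDD (increasing due date): Job 3 Job 6 Job 5 Job 4 Job 1 Job 2 Job 7 Job 9 Job 8.
Job 3: waits 0, runs 0→10
Job 6: waits 10, runs 10→26
Job 5: waits 26, runs 26→45
Job 4: waits 45, runs 45→57
Job 1: waits 57, runs 57→81
Job 2: waits 81, runs 81→89
Job 7: waits 89, runs 89→102
Job 9: waits 102, runs 102→107
Job 8: waits 107, runs 107→114
Sum = 0+10+26+45+57+81+89+102+107 = 517.

517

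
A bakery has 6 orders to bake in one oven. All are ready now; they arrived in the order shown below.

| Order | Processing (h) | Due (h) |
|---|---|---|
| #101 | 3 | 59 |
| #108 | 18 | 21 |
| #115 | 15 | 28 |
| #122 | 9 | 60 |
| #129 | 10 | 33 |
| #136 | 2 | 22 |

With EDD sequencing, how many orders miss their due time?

EDD (increasing due date): #108 #136 #115 #129 #101 #122.
#108: 0→18, due 21, tardiness 0
#136: 18→20, due 22, tardiness 0
#115: 20→35, due 28, tardiness 7
#129: 35→45, due 33, tardiness 12
#101: 45→48, due 59, tardiness 0
#122: 48→57, due 60, tardiness 0
Late orders: 2.

2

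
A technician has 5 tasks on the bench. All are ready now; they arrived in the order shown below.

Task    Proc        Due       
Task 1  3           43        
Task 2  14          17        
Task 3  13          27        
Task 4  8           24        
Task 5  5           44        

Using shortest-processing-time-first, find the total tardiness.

28

SPT (increasing processing time): Task 1 Task 5 Task 4 Task 3 Task 2.
Task 1: 0→3, due 43, tardiness 0
Task 5: 3→8, due 44, tardiness 0
Task 4: 8→16, due 24, tardiness 0
Task 3: 16→29, due 27, tardiness 2
Task 2: 29→43, due 17, tardiness 26
Sum = 0+0+0+2+26 = 28.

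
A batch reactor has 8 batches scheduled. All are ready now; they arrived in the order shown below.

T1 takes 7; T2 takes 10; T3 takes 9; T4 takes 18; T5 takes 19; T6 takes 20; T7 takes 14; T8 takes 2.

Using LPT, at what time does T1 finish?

97

LPT (decreasing processing time): T6 T5 T4 T7 T2 T3 T1 T8.
T6: 0→20
T5: 20→39
T4: 39→57
T7: 57→71
T2: 71→81
T3: 81→90
T1: 90→97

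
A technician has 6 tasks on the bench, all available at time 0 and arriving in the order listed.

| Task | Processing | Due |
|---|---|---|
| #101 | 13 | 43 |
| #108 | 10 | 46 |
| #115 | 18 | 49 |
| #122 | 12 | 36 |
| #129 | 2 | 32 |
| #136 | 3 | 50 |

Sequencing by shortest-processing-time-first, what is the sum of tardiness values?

SPT (increasing processing time): #129 #136 #108 #122 #101 #115.
#129: 0→2, due 32, tardiness 0
#136: 2→5, due 50, tardiness 0
#108: 5→15, due 46, tardiness 0
#122: 15→27, due 36, tardiness 0
#101: 27→40, due 43, tardiness 0
#115: 40→58, due 49, tardiness 9
Sum = 0+0+0+0+0+9 = 9.

9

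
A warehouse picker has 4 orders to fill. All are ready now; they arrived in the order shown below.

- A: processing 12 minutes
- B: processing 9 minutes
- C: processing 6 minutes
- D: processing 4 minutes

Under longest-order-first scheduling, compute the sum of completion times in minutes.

91

LPT (decreasing processing time): A B C D.
A: 0→12
B: 12→21
C: 21→27
D: 27→31
Sum = 12+21+27+31 = 91.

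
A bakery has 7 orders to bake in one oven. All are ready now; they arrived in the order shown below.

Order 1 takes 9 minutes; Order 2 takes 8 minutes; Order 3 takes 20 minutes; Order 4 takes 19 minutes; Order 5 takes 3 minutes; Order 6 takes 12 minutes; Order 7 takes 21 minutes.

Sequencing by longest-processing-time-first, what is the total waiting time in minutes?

364

LPT (decreasing processing time): Order 7 Order 3 Order 4 Order 6 Order 1 Order 2 Order 5.
Order 7: waits 0, runs 0→21
Order 3: waits 21, runs 21→41
Order 4: waits 41, runs 41→60
Order 6: waits 60, runs 60→72
Order 1: waits 72, runs 72→81
Order 2: waits 81, runs 81→89
Order 5: waits 89, runs 89→92
Sum = 0+21+41+60+72+81+89 = 364.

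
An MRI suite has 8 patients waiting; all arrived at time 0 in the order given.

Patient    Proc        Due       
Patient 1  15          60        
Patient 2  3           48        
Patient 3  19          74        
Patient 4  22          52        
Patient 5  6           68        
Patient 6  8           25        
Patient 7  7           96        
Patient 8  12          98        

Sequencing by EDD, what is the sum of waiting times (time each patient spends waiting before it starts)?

307

EDD (increasing due date): Patient 6 Patient 2 Patient 4 Patient 1 Patient 5 Patient 3 Patient 7 Patient 8.
Patient 6: waits 0, runs 0→8
Patient 2: waits 8, runs 8→11
Patient 4: waits 11, runs 11→33
Patient 1: waits 33, runs 33→48
Patient 5: waits 48, runs 48→54
Patient 3: waits 54, runs 54→73
Patient 7: waits 73, runs 73→80
Patient 8: waits 80, runs 80→92
Sum = 0+8+11+33+48+54+73+80 = 307.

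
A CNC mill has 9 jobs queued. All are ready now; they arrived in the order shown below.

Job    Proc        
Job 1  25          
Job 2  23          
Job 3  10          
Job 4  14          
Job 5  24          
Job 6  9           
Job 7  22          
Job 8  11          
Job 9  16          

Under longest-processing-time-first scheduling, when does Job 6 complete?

154

LPT (decreasing processing time): Job 1 Job 5 Job 2 Job 7 Job 9 Job 4 Job 8 Job 3 Job 6.
Job 1: 0→25
Job 5: 25→49
Job 2: 49→72
Job 7: 72→94
Job 9: 94→110
Job 4: 110→124
Job 8: 124→135
Job 3: 135→145
Job 6: 145→154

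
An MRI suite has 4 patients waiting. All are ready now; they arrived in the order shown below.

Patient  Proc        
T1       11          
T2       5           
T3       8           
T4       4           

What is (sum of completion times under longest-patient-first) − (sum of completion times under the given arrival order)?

3

LPT (decreasing processing time): T1 T3 T2 T4.
T1: 0→11
T3: 11→19
T2: 19→24
T4: 24→28
Sum = 11+19+24+28 = 82.
FIFO (arrival order): T1 T2 T3 T4.
T1: 0→11
T2: 11→16
T3: 16→24
T4: 24→28
Sum = 11+16+24+28 = 79.
Difference = 82 − 79 = 3.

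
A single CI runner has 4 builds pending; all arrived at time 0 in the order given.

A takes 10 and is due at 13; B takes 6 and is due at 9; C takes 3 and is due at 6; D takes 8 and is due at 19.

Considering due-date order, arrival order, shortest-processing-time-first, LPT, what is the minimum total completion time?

EDD (increasing due date): C B A D.
C: 0→3
B: 3→9
A: 9→19
D: 19→27
Sum = 3+9+19+27 = 58.
FIFO (arrival order): A B C D.
A: 0→10
B: 10→16
C: 16→19
D: 19→27
Sum = 10+16+19+27 = 72.
SPT (increasing processing time): C B D A.
C: 0→3
B: 3→9
D: 9→17
A: 17→27
Sum = 3+9+17+27 = 56.
LPT (decreasing processing time): A D B C.
A: 0→10
D: 10→18
B: 18→24
C: 24→27
Sum = 10+18+24+27 = 79.
EDD 58, FIFO 72, SPT 56, LPT 79 → minimum 56.

56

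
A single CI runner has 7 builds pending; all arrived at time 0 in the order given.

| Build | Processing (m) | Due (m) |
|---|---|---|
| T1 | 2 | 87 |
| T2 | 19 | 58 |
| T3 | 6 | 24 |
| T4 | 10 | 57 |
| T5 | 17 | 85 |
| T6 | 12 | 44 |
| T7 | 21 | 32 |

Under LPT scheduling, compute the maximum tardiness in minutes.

LPT (decreasing processing time): T7 T2 T5 T6 T4 T3 T1.
T7: 0→21, due 32, tardiness 0
T2: 21→40, due 58, tardiness 0
T5: 40→57, due 85, tardiness 0
T6: 57→69, due 44, tardiness 25
T4: 69→79, due 57, tardiness 22
T3: 79→85, due 24, tardiness 61
T1: 85→87, due 87, tardiness 0
Maximum = 61.

61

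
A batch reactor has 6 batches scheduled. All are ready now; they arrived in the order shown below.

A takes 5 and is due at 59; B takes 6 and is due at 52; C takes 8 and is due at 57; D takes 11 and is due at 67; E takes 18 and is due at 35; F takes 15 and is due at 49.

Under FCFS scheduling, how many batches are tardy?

FIFO (arrival order): A B C D E F.
A: 0→5, due 59, tardiness 0
B: 5→11, due 52, tardiness 0
C: 11→19, due 57, tardiness 0
D: 19→30, due 67, tardiness 0
E: 30→48, due 35, tardiness 13
F: 48→63, due 49, tardiness 14
Late batches: 2.

2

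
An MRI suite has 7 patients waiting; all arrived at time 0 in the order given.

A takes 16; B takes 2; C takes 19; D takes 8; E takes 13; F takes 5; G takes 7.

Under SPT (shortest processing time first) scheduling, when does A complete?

51

SPT (increasing processing time): B F G D E A C.
B: 0→2
F: 2→7
G: 7→14
D: 14→22
E: 22→35
A: 35→51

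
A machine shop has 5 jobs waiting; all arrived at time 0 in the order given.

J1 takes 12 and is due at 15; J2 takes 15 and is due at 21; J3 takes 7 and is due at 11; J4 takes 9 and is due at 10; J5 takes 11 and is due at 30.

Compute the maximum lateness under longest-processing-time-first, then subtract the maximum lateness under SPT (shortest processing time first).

LPT (decreasing processing time): J2 J1 J5 J4 J3.
J2: 0→15, due 21, lateness -6
J1: 15→27, due 15, lateness 12
J5: 27→38, due 30, lateness 8
J4: 38→47, due 10, lateness 37
J3: 47→54, due 11, lateness 43
Maximum = 43.
SPT (increasing processing time): J3 J4 J5 J1 J2.
J3: 0→7, due 11, lateness -4
J4: 7→16, due 10, lateness 6
J5: 16→27, due 30, lateness -3
J1: 27→39, due 15, lateness 24
J2: 39→54, due 21, lateness 33
Maximum = 33.
Difference = 43 − 33 = 10.

10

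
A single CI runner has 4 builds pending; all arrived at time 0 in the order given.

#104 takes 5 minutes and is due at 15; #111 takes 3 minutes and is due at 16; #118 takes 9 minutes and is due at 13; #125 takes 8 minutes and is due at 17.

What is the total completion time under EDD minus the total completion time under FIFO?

EDD (increasing due date): #118 #104 #111 #125.
#118: 0→9
#104: 9→14
#111: 14→17
#125: 17→25
Sum = 9+14+17+25 = 65.
FIFO (arrival order): #104 #111 #118 #125.
#104: 0→5
#111: 5→8
#118: 8→17
#125: 17→25
Sum = 5+8+17+25 = 55.
Difference = 65 − 55 = 10.

10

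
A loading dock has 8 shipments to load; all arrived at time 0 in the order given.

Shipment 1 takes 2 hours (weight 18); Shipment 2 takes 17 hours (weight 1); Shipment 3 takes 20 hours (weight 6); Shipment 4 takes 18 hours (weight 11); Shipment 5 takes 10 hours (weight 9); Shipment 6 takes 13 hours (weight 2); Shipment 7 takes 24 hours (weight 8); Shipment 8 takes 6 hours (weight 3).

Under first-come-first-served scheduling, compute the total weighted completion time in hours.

2841

FIFO (arrival order): Shipment 1 Shipment 2 Shipment 3 Shipment 4 Shipment 5 Shipment 6 Shipment 7 Shipment 8.
Shipment 1: finishes 2, weight 18, w·C = 36
Shipment 2: finishes 19, weight 1, w·C = 19
Shipment 3: finishes 39, weight 6, w·C = 234
Shipment 4: finishes 57, weight 11, w·C = 627
Shipment 5: finishes 67, weight 9, w·C = 603
Shipment 6: finishes 80, weight 2, w·C = 160
Shipment 7: finishes 104, weight 8, w·C = 832
Shipment 8: finishes 110, weight 3, w·C = 330
Sum = 36+19+234+627+603+160+832+330 = 2841.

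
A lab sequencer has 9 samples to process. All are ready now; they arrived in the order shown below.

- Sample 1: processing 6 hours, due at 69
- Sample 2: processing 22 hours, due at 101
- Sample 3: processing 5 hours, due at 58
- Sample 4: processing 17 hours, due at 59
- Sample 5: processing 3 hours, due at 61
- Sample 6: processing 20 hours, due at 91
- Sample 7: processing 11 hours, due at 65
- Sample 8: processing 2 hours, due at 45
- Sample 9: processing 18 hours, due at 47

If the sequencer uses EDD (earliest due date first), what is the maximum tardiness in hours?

EDD (increasing due date): Sample 8 Sample 9 Sample 3 Sample 4 Sample 5 Sample 7 Sample 1 Sample 6 Sample 2.
Sample 8: 0→2, due 45, tardiness 0
Sample 9: 2→20, due 47, tardiness 0
Sample 3: 20→25, due 58, tardiness 0
Sample 4: 25→42, due 59, tardiness 0
Sample 5: 42→45, due 61, tardiness 0
Sample 7: 45→56, due 65, tardiness 0
Sample 1: 56→62, due 69, tardiness 0
Sample 6: 62→82, due 91, tardiness 0
Sample 2: 82→104, due 101, tardiness 3
Maximum = 3.

3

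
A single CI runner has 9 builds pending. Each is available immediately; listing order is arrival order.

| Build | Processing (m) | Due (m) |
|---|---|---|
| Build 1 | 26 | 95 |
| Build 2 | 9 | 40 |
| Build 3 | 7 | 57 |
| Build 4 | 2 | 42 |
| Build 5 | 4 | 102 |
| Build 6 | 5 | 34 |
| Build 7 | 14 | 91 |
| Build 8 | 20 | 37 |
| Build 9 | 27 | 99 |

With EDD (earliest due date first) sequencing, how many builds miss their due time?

EDD (increasing due date): Build 6 Build 8 Build 2 Build 4 Build 3 Build 7 Build 1 Build 9 Build 5.
Build 6: 0→5, due 34, tardiness 0
Build 8: 5→25, due 37, tardiness 0
Build 2: 25→34, due 40, tardiness 0
Build 4: 34→36, due 42, tardiness 0
Build 3: 36→43, due 57, tardiness 0
Build 7: 43→57, due 91, tardiness 0
Build 1: 57→83, due 95, tardiness 0
Build 9: 83→110, due 99, tardiness 11
Build 5: 110→114, due 102, tardiness 12
Late builds: 2.

2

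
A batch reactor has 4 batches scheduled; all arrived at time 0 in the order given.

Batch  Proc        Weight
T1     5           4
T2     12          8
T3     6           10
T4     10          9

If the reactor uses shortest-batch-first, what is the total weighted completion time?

SPT (increasing processing time): T1 T3 T4 T2.
T1: finishes 5, weight 4, w·C = 20
T3: finishes 11, weight 10, w·C = 110
T4: finishes 21, weight 9, w·C = 189
T2: finishes 33, weight 8, w·C = 264
Sum = 20+110+189+264 = 583.

583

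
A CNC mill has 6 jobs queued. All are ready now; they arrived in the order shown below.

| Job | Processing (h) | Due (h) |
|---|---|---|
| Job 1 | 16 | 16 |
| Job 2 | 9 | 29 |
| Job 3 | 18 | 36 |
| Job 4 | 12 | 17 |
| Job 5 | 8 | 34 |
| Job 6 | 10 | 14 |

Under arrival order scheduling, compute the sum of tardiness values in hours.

FIFO (arrival order): Job 1 Job 2 Job 3 Job 4 Job 5 Job 6.
Job 1: 0→16, due 16, tardiness 0
Job 2: 16→25, due 29, tardiness 0
Job 3: 25→43, due 36, tardiness 7
Job 4: 43→55, due 17, tardiness 38
Job 5: 55→63, due 34, tardiness 29
Job 6: 63→73, due 14, tardiness 59
Sum = 0+0+7+38+29+59 = 133.

133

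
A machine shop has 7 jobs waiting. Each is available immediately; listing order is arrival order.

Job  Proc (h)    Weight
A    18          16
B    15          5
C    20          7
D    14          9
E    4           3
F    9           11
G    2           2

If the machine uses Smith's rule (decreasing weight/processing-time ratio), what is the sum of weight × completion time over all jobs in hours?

WSPT (decreasing weight/processing-time ratio): F G A E D C B.
F: finishes 9, weight 11, w·C = 99
G: finishes 11, weight 2, w·C = 22
A: finishes 29, weight 16, w·C = 464
E: finishes 33, weight 3, w·C = 99
D: finishes 47, weight 9, w·C = 423
C: finishes 67, weight 7, w·C = 469
B: finishes 82, weight 5, w·C = 410
Sum = 99+22+464+99+423+469+410 = 1986.

1986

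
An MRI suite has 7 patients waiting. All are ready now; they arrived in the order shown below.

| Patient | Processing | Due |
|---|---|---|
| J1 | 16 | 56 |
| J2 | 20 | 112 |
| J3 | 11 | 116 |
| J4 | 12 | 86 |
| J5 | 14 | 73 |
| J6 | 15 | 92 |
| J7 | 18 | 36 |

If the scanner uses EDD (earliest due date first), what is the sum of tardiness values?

0

EDD (increasing due date): J7 J1 J5 J4 J6 J2 J3.
J7: 0→18, due 36, tardiness 0
J1: 18→34, due 56, tardiness 0
J5: 34→48, due 73, tardiness 0
J4: 48→60, due 86, tardiness 0
J6: 60→75, due 92, tardiness 0
J2: 75→95, due 112, tardiness 0
J3: 95→106, due 116, tardiness 0
Sum = 0+0+0+0+0+0+0 = 0.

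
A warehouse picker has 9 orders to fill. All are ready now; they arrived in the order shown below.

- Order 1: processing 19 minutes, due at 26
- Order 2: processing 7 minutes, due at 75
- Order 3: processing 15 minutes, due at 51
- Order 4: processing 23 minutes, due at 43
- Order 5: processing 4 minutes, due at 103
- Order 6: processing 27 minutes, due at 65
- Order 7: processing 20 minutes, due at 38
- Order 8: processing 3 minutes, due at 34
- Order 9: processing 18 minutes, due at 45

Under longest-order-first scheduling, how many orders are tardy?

LPT (decreasing processing time): Order 6 Order 4 Order 7 Order 1 Order 9 Order 3 Order 2 Order 5 Order 8.
Order 6: 0→27, due 65, tardiness 0
Order 4: 27→50, due 43, tardiness 7
Order 7: 50→70, due 38, tardiness 32
Order 1: 70→89, due 26, tardiness 63
Order 9: 89→107, due 45, tardiness 62
Order 3: 107→122, due 51, tardiness 71
Order 2: 122→129, due 75, tardiness 54
Order 5: 129→133, due 103, tardiness 30
Order 8: 133→136, due 34, tardiness 102
Late orders: 8.

8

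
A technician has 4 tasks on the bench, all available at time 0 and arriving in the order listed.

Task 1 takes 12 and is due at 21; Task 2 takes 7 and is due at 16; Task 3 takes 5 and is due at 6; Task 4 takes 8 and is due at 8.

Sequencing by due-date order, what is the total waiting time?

EDD (increasing due date): Task 3 Task 4 Task 2 Task 1.
Task 3: waits 0, runs 0→5
Task 4: waits 5, runs 5→13
Task 2: waits 13, runs 13→20
Task 1: waits 20, runs 20→32
Sum = 0+5+13+20 = 38.

38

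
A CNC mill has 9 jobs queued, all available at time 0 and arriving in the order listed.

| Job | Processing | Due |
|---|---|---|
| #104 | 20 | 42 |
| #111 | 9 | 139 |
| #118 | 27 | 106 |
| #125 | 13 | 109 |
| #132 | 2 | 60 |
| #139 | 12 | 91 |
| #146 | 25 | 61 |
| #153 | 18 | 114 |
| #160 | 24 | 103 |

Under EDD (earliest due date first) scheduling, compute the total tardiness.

EDD (increasing due date): #104 #132 #146 #139 #160 #118 #125 #153 #111.
#104: 0→20, due 42, tardiness 0
#132: 20→22, due 60, tardiness 0
#146: 22→47, due 61, tardiness 0
#139: 47→59, due 91, tardiness 0
#160: 59→83, due 103, tardiness 0
#118: 83→110, due 106, tardiness 4
#125: 110→123, due 109, tardiness 14
#153: 123→141, due 114, tardiness 27
#111: 141→150, due 139, tardiness 11
Sum = 0+0+0+0+0+4+14+27+11 = 56.

56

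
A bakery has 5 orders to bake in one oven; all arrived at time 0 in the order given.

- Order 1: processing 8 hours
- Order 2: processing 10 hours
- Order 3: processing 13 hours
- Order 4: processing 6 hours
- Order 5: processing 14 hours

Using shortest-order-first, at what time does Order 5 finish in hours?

SPT (increasing processing time): Order 4 Order 1 Order 2 Order 3 Order 5.
Order 4: 0→6
Order 1: 6→14
Order 2: 14→24
Order 3: 24→37
Order 5: 37→51

51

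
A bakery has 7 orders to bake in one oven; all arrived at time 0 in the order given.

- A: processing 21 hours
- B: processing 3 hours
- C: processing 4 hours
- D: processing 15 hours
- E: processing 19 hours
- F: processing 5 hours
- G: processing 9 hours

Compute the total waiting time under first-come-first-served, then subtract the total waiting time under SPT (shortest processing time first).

FIFO (arrival order): A B C D E F G.
A: waits 0, runs 0→21
B: waits 21, runs 21→24
C: waits 24, runs 24→28
D: waits 28, runs 28→43
E: waits 43, runs 43→62
F: waits 62, runs 62→67
G: waits 67, runs 67→76
Sum = 0+21+24+28+43+62+67 = 245.
SPT (increasing processing time): B C F G D E A.
B: waits 0, runs 0→3
C: waits 3, runs 3→7
F: waits 7, runs 7→12
G: waits 12, runs 12→21
D: waits 21, runs 21→36
E: waits 36, runs 36→55
A: waits 55, runs 55→76
Sum = 0+3+7+12+21+36+55 = 134.
Difference = 245 − 134 = 111.

111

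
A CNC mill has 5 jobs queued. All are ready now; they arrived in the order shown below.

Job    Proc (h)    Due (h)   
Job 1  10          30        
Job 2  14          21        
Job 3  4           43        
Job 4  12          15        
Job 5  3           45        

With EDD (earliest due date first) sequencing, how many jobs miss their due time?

2

EDD (increasing due date): Job 4 Job 2 Job 1 Job 3 Job 5.
Job 4: 0→12, due 15, tardiness 0
Job 2: 12→26, due 21, tardiness 5
Job 1: 26→36, due 30, tardiness 6
Job 3: 36→40, due 43, tardiness 0
Job 5: 40→43, due 45, tardiness 0
Late jobs: 2.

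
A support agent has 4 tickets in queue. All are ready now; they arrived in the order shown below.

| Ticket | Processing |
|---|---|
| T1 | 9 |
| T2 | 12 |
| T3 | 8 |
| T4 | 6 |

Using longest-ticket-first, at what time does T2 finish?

12

LPT (decreasing processing time): T2 T1 T3 T4.
T2: 0→12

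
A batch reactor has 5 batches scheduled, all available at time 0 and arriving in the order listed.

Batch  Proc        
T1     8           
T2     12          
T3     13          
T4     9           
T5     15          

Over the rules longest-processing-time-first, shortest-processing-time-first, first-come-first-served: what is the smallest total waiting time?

LPT (decreasing processing time): T5 T3 T2 T4 T1.
T5: waits 0, runs 0→15
T3: waits 15, runs 15→28
T2: waits 28, runs 28→40
T4: waits 40, runs 40→49
T1: waits 49, runs 49→57
Sum = 0+15+28+40+49 = 132.
SPT (increasing processing time): T1 T4 T2 T3 T5.
T1: waits 0, runs 0→8
T4: waits 8, runs 8→17
T2: waits 17, runs 17→29
T3: waits 29, runs 29→42
T5: waits 42, runs 42→57
Sum = 0+8+17+29+42 = 96.
FIFO (arrival order): T1 T2 T3 T4 T5.
T1: waits 0, runs 0→8
T2: waits 8, runs 8→20
T3: waits 20, runs 20→33
T4: waits 33, runs 33→42
T5: waits 42, runs 42→57
Sum = 0+8+20+33+42 = 103.
LPT 132, SPT 96, FIFO 103 → minimum 96.

96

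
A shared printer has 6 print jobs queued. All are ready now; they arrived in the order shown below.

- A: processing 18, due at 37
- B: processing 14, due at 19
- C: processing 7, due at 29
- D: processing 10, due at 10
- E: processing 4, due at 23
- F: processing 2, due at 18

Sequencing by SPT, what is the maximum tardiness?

18

SPT (increasing processing time): F E C D B A.
F: 0→2, due 18, tardiness 0
E: 2→6, due 23, tardiness 0
C: 6→13, due 29, tardiness 0
D: 13→23, due 10, tardiness 13
B: 23→37, due 19, tardiness 18
A: 37→55, due 37, tardiness 18
Maximum = 18.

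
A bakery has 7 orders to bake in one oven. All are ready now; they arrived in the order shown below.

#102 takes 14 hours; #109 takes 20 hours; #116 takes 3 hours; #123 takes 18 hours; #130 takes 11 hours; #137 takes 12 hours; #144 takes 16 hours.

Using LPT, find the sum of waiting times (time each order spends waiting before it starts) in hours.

LPT (decreasing processing time): #109 #123 #144 #102 #137 #130 #116.
#109: waits 0, runs 0→20
#123: waits 20, runs 20→38
#144: waits 38, runs 38→54
#102: waits 54, runs 54→68
#137: waits 68, runs 68→80
#130: waits 80, runs 80→91
#116: waits 91, runs 91→94
Sum = 0+20+38+54+68+80+91 = 351.

351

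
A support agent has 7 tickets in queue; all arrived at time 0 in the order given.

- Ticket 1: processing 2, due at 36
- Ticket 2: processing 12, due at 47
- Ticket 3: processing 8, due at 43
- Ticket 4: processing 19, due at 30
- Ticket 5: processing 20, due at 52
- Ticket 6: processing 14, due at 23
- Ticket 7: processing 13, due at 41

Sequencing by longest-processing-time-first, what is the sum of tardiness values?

190

LPT (decreasing processing time): Ticket 5 Ticket 4 Ticket 6 Ticket 7 Ticket 2 Ticket 3 Ticket 1.
Ticket 5: 0→20, due 52, tardiness 0
Ticket 4: 20→39, due 30, tardiness 9
Ticket 6: 39→53, due 23, tardiness 30
Ticket 7: 53→66, due 41, tardiness 25
Ticket 2: 66→78, due 47, tardiness 31
Ticket 3: 78→86, due 43, tardiness 43
Ticket 1: 86→88, due 36, tardiness 52
Sum = 0+9+30+25+31+43+52 = 190.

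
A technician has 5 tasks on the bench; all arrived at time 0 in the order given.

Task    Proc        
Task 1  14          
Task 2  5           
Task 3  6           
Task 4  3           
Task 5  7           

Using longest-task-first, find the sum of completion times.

LPT (decreasing processing time): Task 1 Task 5 Task 3 Task 2 Task 4.
Task 1: 0→14
Task 5: 14→21
Task 3: 21→27
Task 2: 27→32
Task 4: 32→35
Sum = 14+21+27+32+35 = 129.

129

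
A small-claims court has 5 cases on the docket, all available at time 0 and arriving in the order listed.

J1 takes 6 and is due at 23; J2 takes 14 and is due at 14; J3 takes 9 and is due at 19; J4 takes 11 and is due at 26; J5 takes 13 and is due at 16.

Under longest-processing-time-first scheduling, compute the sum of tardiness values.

LPT (decreasing processing time): J2 J5 J4 J3 J1.
J2: 0→14, due 14, tardiness 0
J5: 14→27, due 16, tardiness 11
J4: 27→38, due 26, tardiness 12
J3: 38→47, due 19, tardiness 28
J1: 47→53, due 23, tardiness 30
Sum = 0+11+12+28+30 = 81.

81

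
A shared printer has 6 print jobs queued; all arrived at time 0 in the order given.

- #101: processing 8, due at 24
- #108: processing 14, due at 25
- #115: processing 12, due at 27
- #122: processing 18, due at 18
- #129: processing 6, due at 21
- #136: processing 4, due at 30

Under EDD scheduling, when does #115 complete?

EDD (increasing due date): #122 #129 #101 #108 #115 #136.
#122: 0→18
#129: 18→24
#101: 24→32
#108: 32→46
#115: 46→58

58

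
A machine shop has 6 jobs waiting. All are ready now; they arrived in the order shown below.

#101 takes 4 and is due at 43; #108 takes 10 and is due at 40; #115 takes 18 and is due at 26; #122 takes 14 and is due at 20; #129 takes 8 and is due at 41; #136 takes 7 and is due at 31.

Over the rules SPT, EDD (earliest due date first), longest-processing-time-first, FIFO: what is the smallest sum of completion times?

SPT (increasing processing time): #101 #136 #129 #108 #122 #115.
#101: 0→4
#136: 4→11
#129: 11→19
#108: 19→29
#122: 29→43
#115: 43→61
Sum = 4+11+19+29+43+61 = 167.
EDD (increasing due date): #122 #115 #136 #108 #129 #101.
#122: 0→14
#115: 14→32
#136: 32→39
#108: 39→49
#129: 49→57
#101: 57→61
Sum = 14+32+39+49+57+61 = 252.
LPT (decreasing processing time): #115 #122 #108 #129 #136 #101.
#115: 0→18
#122: 18→32
#108: 32→42
#129: 42→50
#136: 50→57
#101: 57→61
Sum = 18+32+42+50+57+61 = 260.
FIFO (arrival order): #101 #108 #115 #122 #129 #136.
#101: 0→4
#108: 4→14
#115: 14→32
#122: 32→46
#129: 46→54
#136: 54→61
Sum = 4+14+32+46+54+61 = 211.
SPT 167, EDD 252, LPT 260, FIFO 211 → minimum 167.

167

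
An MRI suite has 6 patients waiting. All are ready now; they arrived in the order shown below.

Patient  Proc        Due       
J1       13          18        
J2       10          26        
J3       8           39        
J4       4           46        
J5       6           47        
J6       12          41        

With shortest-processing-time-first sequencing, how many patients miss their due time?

2

SPT (increasing processing time): J4 J5 J3 J2 J6 J1.
J4: 0→4, due 46, tardiness 0
J5: 4→10, due 47, tardiness 0
J3: 10→18, due 39, tardiness 0
J2: 18→28, due 26, tardiness 2
J6: 28→40, due 41, tardiness 0
J1: 40→53, due 18, tardiness 35
Late patients: 2.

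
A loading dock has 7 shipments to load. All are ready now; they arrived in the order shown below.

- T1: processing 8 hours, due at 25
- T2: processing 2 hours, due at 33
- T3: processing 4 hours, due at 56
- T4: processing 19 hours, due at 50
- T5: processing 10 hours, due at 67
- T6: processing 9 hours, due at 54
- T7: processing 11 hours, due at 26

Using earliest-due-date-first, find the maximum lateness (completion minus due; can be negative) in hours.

EDD (increasing due date): T1 T7 T2 T4 T6 T3 T5.
T1: 0→8, due 25, lateness -17
T7: 8→19, due 26, lateness -7
T2: 19→21, due 33, lateness -12
T4: 21→40, due 50, lateness -10
T6: 40→49, due 54, lateness -5
T3: 49→53, due 56, lateness -3
T5: 53→63, due 67, lateness -4
Maximum = -3.

-3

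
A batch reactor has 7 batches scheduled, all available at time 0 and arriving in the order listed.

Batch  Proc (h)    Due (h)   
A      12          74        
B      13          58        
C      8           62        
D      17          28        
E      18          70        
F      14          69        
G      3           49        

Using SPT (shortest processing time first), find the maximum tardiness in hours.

39

SPT (increasing processing time): G C A B F D E.
G: 0→3, due 49, tardiness 0
C: 3→11, due 62, tardiness 0
A: 11→23, due 74, tardiness 0
B: 23→36, due 58, tardiness 0
F: 36→50, due 69, tardiness 0
D: 50→67, due 28, tardiness 39
E: 67→85, due 70, tardiness 15
Maximum = 39.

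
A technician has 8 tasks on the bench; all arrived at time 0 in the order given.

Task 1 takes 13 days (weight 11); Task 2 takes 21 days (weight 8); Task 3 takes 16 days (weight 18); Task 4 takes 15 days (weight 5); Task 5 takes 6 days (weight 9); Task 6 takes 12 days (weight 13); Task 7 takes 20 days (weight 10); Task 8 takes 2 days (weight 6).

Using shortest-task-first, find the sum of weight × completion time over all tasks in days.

SPT (increasing processing time): Task 8 Task 5 Task 6 Task 1 Task 4 Task 3 Task 7 Task 2.
Task 8: finishes 2, weight 6, w·C = 12
Task 5: finishes 8, weight 9, w·C = 72
Task 6: finishes 20, weight 13, w·C = 260
Task 1: finishes 33, weight 11, w·C = 363
Task 4: finishes 48, weight 5, w·C = 240
Task 3: finishes 64, weight 18, w·C = 1152
Task 7: finishes 84, weight 10, w·C = 840
Task 2: finishes 105, weight 8, w·C = 840
Sum = 12+72+260+363+240+1152+840+840 = 3779.

3779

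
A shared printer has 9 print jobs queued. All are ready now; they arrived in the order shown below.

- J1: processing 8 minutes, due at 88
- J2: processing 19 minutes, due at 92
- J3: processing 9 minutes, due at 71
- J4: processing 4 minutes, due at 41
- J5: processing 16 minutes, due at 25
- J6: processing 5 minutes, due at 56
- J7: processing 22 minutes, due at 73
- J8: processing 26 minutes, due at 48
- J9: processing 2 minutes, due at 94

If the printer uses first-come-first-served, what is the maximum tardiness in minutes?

61

FIFO (arrival order): J1 J2 J3 J4 J5 J6 J7 J8 J9.
J1: 0→8, due 88, tardiness 0
J2: 8→27, due 92, tardiness 0
J3: 27→36, due 71, tardiness 0
J4: 36→40, due 41, tardiness 0
J5: 40→56, due 25, tardiness 31
J6: 56→61, due 56, tardiness 5
J7: 61→83, due 73, tardiness 10
J8: 83→109, due 48, tardiness 61
J9: 109→111, due 94, tardiness 17
Maximum = 61.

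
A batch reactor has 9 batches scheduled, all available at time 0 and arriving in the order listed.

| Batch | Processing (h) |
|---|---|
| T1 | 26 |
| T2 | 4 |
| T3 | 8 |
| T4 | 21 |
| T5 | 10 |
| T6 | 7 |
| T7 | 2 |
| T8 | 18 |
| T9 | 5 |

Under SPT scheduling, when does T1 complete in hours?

101

SPT (increasing processing time): T7 T2 T9 T6 T3 T5 T8 T4 T1.
T7: 0→2
T2: 2→6
T9: 6→11
T6: 11→18
T3: 18→26
T5: 26→36
T8: 36→54
T4: 54→75
T1: 75→101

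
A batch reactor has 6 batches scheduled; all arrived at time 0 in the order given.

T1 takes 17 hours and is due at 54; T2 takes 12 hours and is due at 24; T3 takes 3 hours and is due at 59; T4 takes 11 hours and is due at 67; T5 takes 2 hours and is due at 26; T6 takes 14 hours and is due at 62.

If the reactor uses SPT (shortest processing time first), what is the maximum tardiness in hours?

SPT (increasing processing time): T5 T3 T4 T2 T6 T1.
T5: 0→2, due 26, tardiness 0
T3: 2→5, due 59, tardiness 0
T4: 5→16, due 67, tardiness 0
T2: 16→28, due 24, tardiness 4
T6: 28→42, due 62, tardiness 0
T1: 42→59, due 54, tardiness 5
Maximum = 5.

5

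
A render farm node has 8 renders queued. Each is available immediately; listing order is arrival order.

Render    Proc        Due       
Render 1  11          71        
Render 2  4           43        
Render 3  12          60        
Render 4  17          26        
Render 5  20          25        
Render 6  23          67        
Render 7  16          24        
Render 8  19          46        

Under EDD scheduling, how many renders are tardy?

EDD (increasing due date): Render 7 Render 5 Render 4 Render 2 Render 8 Render 3 Render 6 Render 1.
Render 7: 0→16, due 24, tardiness 0
Render 5: 16→36, due 25, tardiness 11
Render 4: 36→53, due 26, tardiness 27
Render 2: 53→57, due 43, tardiness 14
Render 8: 57→76, due 46, tardiness 30
Render 3: 76→88, due 60, tardiness 28
Render 6: 88→111, due 67, tardiness 44
Render 1: 111→122, due 71, tardiness 51
Late renders: 7.

7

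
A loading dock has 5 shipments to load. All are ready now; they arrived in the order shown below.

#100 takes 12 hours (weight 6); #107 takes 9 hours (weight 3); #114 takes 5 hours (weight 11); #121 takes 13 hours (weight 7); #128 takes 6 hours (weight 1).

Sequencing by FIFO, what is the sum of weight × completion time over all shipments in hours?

739

FIFO (arrival order): #100 #107 #114 #121 #128.
#100: finishes 12, weight 6, w·C = 72
#107: finishes 21, weight 3, w·C = 63
#114: finishes 26, weight 11, w·C = 286
#121: finishes 39, weight 7, w·C = 273
#128: finishes 45, weight 1, w·C = 45
Sum = 72+63+286+273+45 = 739.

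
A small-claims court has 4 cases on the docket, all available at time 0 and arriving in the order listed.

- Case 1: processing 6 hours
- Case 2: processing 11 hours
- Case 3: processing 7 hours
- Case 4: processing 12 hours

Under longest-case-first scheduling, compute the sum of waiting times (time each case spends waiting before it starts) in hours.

65

LPT (decreasing processing time): Case 4 Case 2 Case 3 Case 1.
Case 4: waits 0, runs 0→12
Case 2: waits 12, runs 12→23
Case 3: waits 23, runs 23→30
Case 1: waits 30, runs 30→36
Sum = 0+12+23+30 = 65.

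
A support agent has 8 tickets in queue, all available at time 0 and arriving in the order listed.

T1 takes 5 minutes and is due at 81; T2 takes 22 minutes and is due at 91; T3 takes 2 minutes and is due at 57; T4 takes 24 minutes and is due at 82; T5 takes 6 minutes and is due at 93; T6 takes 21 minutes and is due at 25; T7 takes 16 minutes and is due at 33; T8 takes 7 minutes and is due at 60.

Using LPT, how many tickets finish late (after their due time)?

LPT (decreasing processing time): T4 T2 T6 T7 T8 T5 T1 T3.
T4: 0→24, due 82, tardiness 0
T2: 24→46, due 91, tardiness 0
T6: 46→67, due 25, tardiness 42
T7: 67→83, due 33, tardiness 50
T8: 83→90, due 60, tardiness 30
T5: 90→96, due 93, tardiness 3
T1: 96→101, due 81, tardiness 20
T3: 101→103, due 57, tardiness 46
Late tickets: 6.

6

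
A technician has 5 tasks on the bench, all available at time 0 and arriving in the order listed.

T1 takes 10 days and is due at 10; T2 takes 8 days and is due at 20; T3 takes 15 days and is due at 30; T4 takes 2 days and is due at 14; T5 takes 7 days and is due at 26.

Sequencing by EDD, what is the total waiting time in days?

69

EDD (increasing due date): T1 T4 T2 T5 T3.
T1: waits 0, runs 0→10
T4: waits 10, runs 10→12
T2: waits 12, runs 12→20
T5: waits 20, runs 20→27
T3: waits 27, runs 27→42
Sum = 0+10+12+20+27 = 69.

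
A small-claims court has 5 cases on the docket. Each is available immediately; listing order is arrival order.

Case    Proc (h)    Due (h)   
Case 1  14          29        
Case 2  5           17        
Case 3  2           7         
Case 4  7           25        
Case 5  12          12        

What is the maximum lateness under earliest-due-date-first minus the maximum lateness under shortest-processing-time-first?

-3

EDD (increasing due date): Case 3 Case 5 Case 2 Case 4 Case 1.
Case 3: 0→2, due 7, lateness -5
Case 5: 2→14, due 12, lateness 2
Case 2: 14→19, due 17, lateness 2
Case 4: 19→26, due 25, lateness 1
Case 1: 26→40, due 29, lateness 11
Maximum = 11.
SPT (increasing processing time): Case 3 Case 2 Case 4 Case 5 Case 1.
Case 3: 0→2, due 7, lateness -5
Case 2: 2→7, due 17, lateness -10
Case 4: 7→14, due 25, lateness -11
Case 5: 14→26, due 12, lateness 14
Case 1: 26→40, due 29, lateness 11
Maximum = 14.
Difference = 11 − 14 = -3.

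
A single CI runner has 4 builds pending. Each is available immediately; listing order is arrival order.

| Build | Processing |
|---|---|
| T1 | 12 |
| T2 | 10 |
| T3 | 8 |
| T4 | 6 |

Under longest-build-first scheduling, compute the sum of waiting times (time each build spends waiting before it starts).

LPT (decreasing processing time): T1 T2 T3 T4.
T1: waits 0, runs 0→12
T2: waits 12, runs 12→22
T3: waits 22, runs 22→30
T4: waits 30, runs 30→36
Sum = 0+12+22+30 = 64.

64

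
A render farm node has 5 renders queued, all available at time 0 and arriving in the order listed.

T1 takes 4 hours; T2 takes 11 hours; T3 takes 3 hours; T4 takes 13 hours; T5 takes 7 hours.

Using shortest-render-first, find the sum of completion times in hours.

SPT (increasing processing time): T3 T1 T5 T2 T4.
T3: 0→3
T1: 3→7
T5: 7→14
T2: 14→25
T4: 25→38
Sum = 3+7+14+25+38 = 87.

87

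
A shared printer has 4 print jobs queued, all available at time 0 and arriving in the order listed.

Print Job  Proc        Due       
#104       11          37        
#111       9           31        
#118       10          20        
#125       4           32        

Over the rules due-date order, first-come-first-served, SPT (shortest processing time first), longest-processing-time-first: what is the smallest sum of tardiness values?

0

EDD (increasing due date): #118 #111 #125 #104.
#118: 0→10, due 20, tardiness 0
#111: 10→19, due 31, tardiness 0
#125: 19→23, due 32, tardiness 0
#104: 23→34, due 37, tardiness 0
Sum = 0+0+0+0 = 0.
FIFO (arrival order): #104 #111 #118 #125.
#104: 0→11, due 37, tardiness 0
#111: 11→20, due 31, tardiness 0
#118: 20→30, due 20, tardiness 10
#125: 30→34, due 32, tardiness 2
Sum = 0+0+10+2 = 12.
SPT (increasing processing time): #125 #111 #118 #104.
#125: 0→4, due 32, tardiness 0
#111: 4→13, due 31, tardiness 0
#118: 13→23, due 20, tardiness 3
#104: 23→34, due 37, tardiness 0
Sum = 0+0+3+0 = 3.
LPT (decreasing processing time): #104 #118 #111 #125.
#104: 0→11, due 37, tardiness 0
#118: 11→21, due 20, tardiness 1
#111: 21→30, due 31, tardiness 0
#125: 30→34, due 32, tardiness 2
Sum = 0+1+0+2 = 3.
EDD 0, FIFO 12, SPT 3, LPT 3 → minimum 0.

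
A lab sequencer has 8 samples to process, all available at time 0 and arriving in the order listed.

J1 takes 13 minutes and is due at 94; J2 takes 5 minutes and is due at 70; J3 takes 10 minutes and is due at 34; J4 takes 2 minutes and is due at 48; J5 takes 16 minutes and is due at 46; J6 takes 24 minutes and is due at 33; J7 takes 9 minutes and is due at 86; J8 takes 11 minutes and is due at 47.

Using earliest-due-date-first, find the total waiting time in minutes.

377

EDD (increasing due date): J6 J3 J5 J8 J4 J2 J7 J1.
J6: waits 0, runs 0→24
J3: waits 24, runs 24→34
J5: waits 34, runs 34→50
J8: waits 50, runs 50→61
J4: waits 61, runs 61→63
J2: waits 63, runs 63→68
J7: waits 68, runs 68→77
J1: waits 77, runs 77→90
Sum = 0+24+34+50+61+63+68+77 = 377.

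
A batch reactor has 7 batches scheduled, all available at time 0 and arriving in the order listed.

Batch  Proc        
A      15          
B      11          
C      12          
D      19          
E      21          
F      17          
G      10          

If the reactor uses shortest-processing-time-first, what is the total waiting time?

261

SPT (increasing processing time): G B C A F D E.
G: waits 0, runs 0→10
B: waits 10, runs 10→21
C: waits 21, runs 21→33
A: waits 33, runs 33→48
F: waits 48, runs 48→65
D: waits 65, runs 65→84
E: waits 84, runs 84→105
Sum = 0+10+21+33+48+65+84 = 261.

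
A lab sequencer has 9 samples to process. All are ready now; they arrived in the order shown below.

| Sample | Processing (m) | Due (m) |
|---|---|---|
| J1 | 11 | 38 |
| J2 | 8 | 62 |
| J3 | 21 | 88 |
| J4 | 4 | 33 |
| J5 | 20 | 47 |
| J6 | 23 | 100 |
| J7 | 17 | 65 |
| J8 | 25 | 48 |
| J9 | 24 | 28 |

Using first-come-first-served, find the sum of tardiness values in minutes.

FIFO (arrival order): J1 J2 J3 J4 J5 J6 J7 J8 J9.
J1: 0→11, due 38, tardiness 0
J2: 11→19, due 62, tardiness 0
J3: 19→40, due 88, tardiness 0
J4: 40→44, due 33, tardiness 11
J5: 44→64, due 47, tardiness 17
J6: 64→87, due 100, tardiness 0
J7: 87→104, due 65, tardiness 39
J8: 104→129, due 48, tardiness 81
J9: 129→153, due 28, tardiness 125
Sum = 0+0+0+11+17+0+39+81+125 = 273.

273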